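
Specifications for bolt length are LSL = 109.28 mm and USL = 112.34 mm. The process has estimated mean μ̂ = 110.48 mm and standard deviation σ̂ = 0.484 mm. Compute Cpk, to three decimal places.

Cpu = (USL − μ̂) / (3σ̂) = (112.34 − 110.48) / (3 × 0.484) = 1.2810; Cpl = (μ̂ − LSL) / (3σ̂) = (110.48 − 109.28) / (3 × 0.484) = 0.8264; Cpk = min(Cpu, Cpl) = 0.8264

0.826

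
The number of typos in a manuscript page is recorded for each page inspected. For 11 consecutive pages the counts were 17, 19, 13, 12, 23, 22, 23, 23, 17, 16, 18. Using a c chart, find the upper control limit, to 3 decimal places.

31.342

c̄ = (17 + 19 + 13 + 12 + 23 + 22 + 23 + 23 + 17 + 16 + 18) / 11 = 203 / 11 = 18.4545
UCL = c̄ + 3√c̄ = 18.4545 + 3 × √18.4545 = 18.4545 + 3 × 4.2959 = 31.3422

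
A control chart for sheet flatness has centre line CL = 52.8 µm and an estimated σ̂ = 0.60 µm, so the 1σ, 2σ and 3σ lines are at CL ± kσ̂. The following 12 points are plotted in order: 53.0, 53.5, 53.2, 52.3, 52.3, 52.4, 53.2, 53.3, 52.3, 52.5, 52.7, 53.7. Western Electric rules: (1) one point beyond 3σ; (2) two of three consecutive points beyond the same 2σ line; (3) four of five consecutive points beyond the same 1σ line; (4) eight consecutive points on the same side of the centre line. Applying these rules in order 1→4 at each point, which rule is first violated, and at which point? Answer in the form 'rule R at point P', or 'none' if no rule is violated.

none

Zone of each point (C = within 1σ̂, B = 1σ̂–2σ̂, A = 2σ̂–3σ̂, * = beyond 3σ̂; sign = side of CL): 1:+C, 2:+B, 3:+C, 4:-C, 5:-C, 6:-C, 7:+C, 8:+C, 9:-C, 10:-C, 11:-C, 12:+B
No rule fires across all 12 points.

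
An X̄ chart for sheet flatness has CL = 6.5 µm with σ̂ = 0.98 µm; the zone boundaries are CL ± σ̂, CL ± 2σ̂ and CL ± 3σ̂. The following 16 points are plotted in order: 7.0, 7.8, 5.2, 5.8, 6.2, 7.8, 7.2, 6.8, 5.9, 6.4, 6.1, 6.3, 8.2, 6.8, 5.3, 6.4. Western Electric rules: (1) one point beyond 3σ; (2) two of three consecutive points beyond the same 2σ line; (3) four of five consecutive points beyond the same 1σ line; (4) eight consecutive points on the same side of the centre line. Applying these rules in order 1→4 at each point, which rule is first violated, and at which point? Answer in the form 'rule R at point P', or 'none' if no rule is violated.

none

Zone of each point (C = within 1σ̂, B = 1σ̂–2σ̂, A = 2σ̂–3σ̂, * = beyond 3σ̂; sign = side of CL): 1:+C, 2:+B, 3:-B, 4:-C, 5:-C, 6:+B, 7:+C, 8:+C, 9:-C, 10:-C, 11:-C, 12:-C, 13:+B, 14:+C, 15:-B, 16:-C
No rule fires across all 16 points.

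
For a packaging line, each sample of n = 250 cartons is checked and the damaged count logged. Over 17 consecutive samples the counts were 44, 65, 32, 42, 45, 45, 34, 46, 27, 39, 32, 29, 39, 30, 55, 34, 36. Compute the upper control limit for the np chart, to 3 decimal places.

p̄ = Σdᵢ / (k·n) = 674 / (17 × 250) = 0.15859
UCL = np̄ + 3·√(np̄(1−p̄)) = 39.6471 + 3 × √(39.6471×0.84141) = 39.6471 + 3 × 5.7758 = 56.9744

56.974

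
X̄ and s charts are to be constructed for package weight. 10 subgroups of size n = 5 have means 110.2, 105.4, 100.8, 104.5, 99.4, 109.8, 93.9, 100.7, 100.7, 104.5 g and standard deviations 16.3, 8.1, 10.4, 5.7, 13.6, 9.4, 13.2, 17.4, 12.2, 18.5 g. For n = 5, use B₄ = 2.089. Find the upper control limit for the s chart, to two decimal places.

s̄ = (16.3 + 8.1 + 10.4 + 5.7 + 13.6 + 9.4 + 13.2 + 17.4 + 12.2 + 18.5) / 10 = 12.4800
UCL_s = B₄·s̄ = 2.089 × 12.4800 = 26.0707

26.07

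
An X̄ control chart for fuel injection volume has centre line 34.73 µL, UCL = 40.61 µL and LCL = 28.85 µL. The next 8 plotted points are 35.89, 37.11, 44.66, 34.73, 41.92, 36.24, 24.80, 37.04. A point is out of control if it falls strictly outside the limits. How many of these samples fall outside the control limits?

Compare each point to [28.85, 40.61]: sample 3 = 44.66 > UCL; sample 5 = 41.92 > UCL; sample 7 = 24.80 < LCL.

3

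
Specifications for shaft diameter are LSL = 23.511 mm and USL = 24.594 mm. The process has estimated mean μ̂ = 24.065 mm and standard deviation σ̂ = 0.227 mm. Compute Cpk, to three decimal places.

Cpu = (USL − μ̂) / (3σ̂) = (24.594 − 24.065) / (3 × 0.227) = 0.7768; Cpl = (μ̂ − LSL) / (3σ̂) = (24.065 − 23.511) / (3 × 0.227) = 0.8135; Cpk = min(Cpu, Cpl) = 0.7768

0.777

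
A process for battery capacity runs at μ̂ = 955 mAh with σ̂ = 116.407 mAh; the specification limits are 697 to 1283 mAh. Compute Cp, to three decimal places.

0.839

Cp = (USL − LSL) / (6σ̂) = (1283 − 697) / (6 × 116.407) = 586.0000 / 698.4420 = 0.8390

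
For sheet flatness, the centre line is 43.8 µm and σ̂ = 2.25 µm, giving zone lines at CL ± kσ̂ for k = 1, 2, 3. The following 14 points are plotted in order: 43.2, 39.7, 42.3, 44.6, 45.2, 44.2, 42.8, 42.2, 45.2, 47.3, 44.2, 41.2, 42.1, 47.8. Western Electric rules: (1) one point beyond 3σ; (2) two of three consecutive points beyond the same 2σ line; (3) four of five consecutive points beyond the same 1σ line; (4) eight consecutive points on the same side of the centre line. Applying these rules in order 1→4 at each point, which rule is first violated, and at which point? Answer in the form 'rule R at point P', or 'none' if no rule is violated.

Zone of each point (C = within 1σ̂, B = 1σ̂–2σ̂, A = 2σ̂–3σ̂, * = beyond 3σ̂; sign = side of CL): 1:-C, 2:-B, 3:-C, 4:+C, 5:+C, 6:+C, 7:-C, 8:-C, 9:+C, 10:+B, 11:+C, 12:-B, 13:-C, 14:+B
No rule fires across all 14 points.

none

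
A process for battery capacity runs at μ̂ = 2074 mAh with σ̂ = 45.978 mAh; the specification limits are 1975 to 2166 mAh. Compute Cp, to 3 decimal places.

Cp = (USL − LSL) / (6σ̂) = (2166 − 1975) / (6 × 45.978) = 191.0000 / 275.8680 = 0.6924

0.692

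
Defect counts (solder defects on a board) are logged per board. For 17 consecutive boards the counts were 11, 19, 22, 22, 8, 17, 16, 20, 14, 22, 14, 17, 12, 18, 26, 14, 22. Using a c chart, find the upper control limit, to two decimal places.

c̄ = (11 + 19 + 22 + 22 + 8 + 17 + 16 + 20 + 14 + 22 + 14 + 17 + 12 + 18 + 26 + 14 + 22) / 17 = 294 / 17 = 17.2941
UCL = c̄ + 3√c̄ = 17.2941 + 3 × √17.2941 = 17.2941 + 3 × 4.1586 = 29.7700

29.77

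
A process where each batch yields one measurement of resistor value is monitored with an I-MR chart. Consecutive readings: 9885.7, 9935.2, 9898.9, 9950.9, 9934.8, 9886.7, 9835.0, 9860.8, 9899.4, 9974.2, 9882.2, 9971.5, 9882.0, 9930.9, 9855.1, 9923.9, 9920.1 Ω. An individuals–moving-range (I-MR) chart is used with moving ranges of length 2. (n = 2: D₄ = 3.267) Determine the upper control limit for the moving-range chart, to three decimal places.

Moving ranges: 49.5, 36.3, 52.0, 16.1, 48.1, 51.7, 25.8, 38.6, 74.8, 92.0, 89.3, 89.5, 48.9, 75.8, 68.8, 3.8; M̄R̄ = 861.0000 / 16 = 53.8125
UCL_MR = D₄·M̄R̄ = 3.267 × 53.8125 = 175.8054

175.805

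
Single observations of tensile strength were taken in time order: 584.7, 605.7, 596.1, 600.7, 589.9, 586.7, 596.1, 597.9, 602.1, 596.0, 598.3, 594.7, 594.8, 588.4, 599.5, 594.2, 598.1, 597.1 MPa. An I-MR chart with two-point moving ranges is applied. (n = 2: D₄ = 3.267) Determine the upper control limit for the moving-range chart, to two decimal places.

Moving ranges: 21.0, 9.6, 4.6, 10.8, 3.2, 9.4, 1.8, 4.2, 6.1, 2.3, 3.6, 0.1, 6.4, 11.1, 5.3, 3.9, 1.0; M̄R̄ = 104.4000 / 17 = 6.1412
UCL_MR = D₄·M̄R̄ = 3.267 × 6.1412 = 20.0632

20.06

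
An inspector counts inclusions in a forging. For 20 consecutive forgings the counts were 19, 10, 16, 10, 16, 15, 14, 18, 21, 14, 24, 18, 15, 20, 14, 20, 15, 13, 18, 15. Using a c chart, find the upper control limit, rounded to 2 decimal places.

c̄ = (19 + 10 + 16 + 10 + 16 + 15 + 14 + 18 + 21 + 14 + 24 + 18 + 15 + 20 + 14 + 20 + 15 + 13 + 18 + 15) / 20 = 325 / 20 = 16.2500
UCL = c̄ + 3√c̄ = 16.2500 + 3 × √16.2500 = 16.2500 + 3 × 4.0311 = 28.3434

28.34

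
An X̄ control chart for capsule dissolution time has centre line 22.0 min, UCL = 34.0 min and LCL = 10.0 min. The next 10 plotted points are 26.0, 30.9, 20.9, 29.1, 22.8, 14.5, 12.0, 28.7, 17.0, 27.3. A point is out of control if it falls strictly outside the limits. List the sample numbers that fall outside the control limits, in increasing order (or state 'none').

none

All 10 points lie within [10.0, 34.0].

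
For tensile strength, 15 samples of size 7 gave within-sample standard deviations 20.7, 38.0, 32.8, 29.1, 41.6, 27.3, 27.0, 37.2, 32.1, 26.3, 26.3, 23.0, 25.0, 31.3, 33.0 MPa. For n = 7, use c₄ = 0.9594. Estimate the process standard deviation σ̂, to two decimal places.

31.32

s̄ = (20.7 + 38.0 + 32.8 + 29.1 + 41.6 + 27.3 + 27.0 + 37.2 + 32.1 + 26.3 + 26.3 + 23.0 + 25.0 + 31.3 + 33.0) / 15 = 30.0467
σ̂ = s̄ / c₄ = 30.0467 / 0.9594 = 31.3182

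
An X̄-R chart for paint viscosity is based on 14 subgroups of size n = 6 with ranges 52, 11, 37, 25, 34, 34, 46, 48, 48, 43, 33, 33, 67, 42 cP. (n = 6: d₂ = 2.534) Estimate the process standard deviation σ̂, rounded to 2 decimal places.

R̄ = (52 + 11 + 37 + 25 + 34 + 34 + 46 + 48 + 48 + 43 + 33 + 33 + 67 + 42) / 14 = 39.5000
σ̂ = R̄ / d₂ = 39.5000 / 2.534 = 15.5880

15.59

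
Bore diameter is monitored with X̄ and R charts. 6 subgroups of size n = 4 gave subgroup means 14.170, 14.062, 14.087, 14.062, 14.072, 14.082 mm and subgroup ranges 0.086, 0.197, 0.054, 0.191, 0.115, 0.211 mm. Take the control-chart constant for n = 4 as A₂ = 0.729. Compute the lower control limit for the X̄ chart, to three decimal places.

X̄̄ = (14.170 + 14.062 + 14.087 + 14.062 + 14.072 + 14.082) / 6 = 84.5350 / 6 = 14.0892
R̄ = (0.086 + 0.197 + 0.054 + 0.191 + 0.115 + 0.211) / 6 = 0.8540 / 6 = 0.1423
LCL = X̄̄ − A₂·R̄ = 14.0892 − 0.729 × 0.1423 = 13.9854

13.985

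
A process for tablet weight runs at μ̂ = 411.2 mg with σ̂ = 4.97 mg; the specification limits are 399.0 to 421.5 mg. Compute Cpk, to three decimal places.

Cpu = (USL − μ̂) / (3σ̂) = (421.5 − 411.2) / (3 × 4.97) = 0.6908; Cpl = (μ̂ − LSL) / (3σ̂) = (411.2 − 399.0) / (3 × 4.97) = 0.8182; Cpk = min(Cpu, Cpl) = 0.6908

0.691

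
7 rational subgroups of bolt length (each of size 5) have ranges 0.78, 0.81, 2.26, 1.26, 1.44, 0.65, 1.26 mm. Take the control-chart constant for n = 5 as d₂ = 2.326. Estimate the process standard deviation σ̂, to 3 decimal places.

R̄ = (0.78 + 0.81 + 2.26 + 1.26 + 1.44 + 0.65 + 1.26) / 7 = 1.2086
σ̂ = R̄ / d₂ = 1.2086 / 2.326 = 0.5196

0.520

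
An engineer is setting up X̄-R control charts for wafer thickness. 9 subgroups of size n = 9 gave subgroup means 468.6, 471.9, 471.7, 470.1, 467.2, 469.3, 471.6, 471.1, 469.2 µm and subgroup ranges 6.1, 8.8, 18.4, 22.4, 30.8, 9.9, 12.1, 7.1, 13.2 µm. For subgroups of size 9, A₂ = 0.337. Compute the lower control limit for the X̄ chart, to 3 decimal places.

X̄̄ = (468.6 + 471.9 + 471.7 + 470.1 + 467.2 + 469.3 + 471.6 + 471.1 + 469.2) / 9 = 4230.7000 / 9 = 470.0778
R̄ = (6.1 + 8.8 + 18.4 + 22.4 + 30.8 + 9.9 + 12.1 + 7.1 + 13.2) / 9 = 128.8000 / 9 = 14.3111
LCL = X̄̄ − A₂·R̄ = 470.0778 − 0.337 × 14.3111 = 465.2549

465.255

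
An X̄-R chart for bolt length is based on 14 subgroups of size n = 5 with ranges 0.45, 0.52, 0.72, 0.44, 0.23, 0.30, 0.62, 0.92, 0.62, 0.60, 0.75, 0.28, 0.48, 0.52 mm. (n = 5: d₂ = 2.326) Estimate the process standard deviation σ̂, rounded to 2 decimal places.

R̄ = (0.45 + 0.52 + 0.72 + 0.44 + 0.23 + 0.30 + 0.62 + 0.92 + 0.62 + 0.60 + 0.75 + 0.28 + 0.48 + 0.52) / 14 = 0.5321
σ̂ = R̄ / d₂ = 0.5321 / 2.326 = 0.2288

0.23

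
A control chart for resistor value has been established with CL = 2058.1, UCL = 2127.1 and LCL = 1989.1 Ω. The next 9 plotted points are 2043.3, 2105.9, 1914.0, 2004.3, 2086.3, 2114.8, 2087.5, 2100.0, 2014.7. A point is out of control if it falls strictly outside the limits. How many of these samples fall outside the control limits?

Compare each point to [1989.1, 2127.1]: sample 3 = 1914.0 < LCL.

1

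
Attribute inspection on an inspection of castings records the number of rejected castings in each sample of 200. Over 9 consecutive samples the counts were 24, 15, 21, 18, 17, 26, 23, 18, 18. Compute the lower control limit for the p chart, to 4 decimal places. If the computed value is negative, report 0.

p̄ = Σdᵢ / (k·n) = 180 / (9 × 200) = 0.10000
LCL = p̄ − 3·√(p̄(1−p̄)/n) = 0.10000 − 3 × 0.02121 = 0.03636

0.0364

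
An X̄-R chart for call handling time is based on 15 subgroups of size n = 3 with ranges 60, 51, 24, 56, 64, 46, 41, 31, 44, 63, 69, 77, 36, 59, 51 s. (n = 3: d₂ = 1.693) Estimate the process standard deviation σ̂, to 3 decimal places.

R̄ = (60 + 51 + 24 + 56 + 64 + 46 + 41 + 31 + 44 + 63 + 69 + 77 + 36 + 59 + 51) / 15 = 51.4667
σ̂ = R̄ / d₂ = 51.4667 / 1.693 = 30.3997

30.400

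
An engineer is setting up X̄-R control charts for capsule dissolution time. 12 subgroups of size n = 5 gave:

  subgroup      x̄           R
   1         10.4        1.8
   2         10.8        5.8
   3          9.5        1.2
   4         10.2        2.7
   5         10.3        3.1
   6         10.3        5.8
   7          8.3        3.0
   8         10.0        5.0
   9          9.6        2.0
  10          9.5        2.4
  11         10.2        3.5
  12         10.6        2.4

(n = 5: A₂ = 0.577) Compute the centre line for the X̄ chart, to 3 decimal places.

X̄̄ = (10.4 + 10.8 + 9.5 + 10.2 + 10.3 + 10.3 + 8.3 + 10.0 + 9.6 + 9.5 + 10.2 + 10.6) / 12 = 119.7000 / 12 = 9.9750
CL = X̄̄ = 9.9750

9.975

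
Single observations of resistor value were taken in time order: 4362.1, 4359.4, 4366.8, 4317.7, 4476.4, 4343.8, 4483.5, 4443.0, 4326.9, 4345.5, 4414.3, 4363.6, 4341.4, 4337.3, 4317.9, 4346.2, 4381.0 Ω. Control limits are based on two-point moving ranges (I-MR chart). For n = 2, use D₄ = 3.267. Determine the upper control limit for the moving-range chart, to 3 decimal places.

182.482

Moving ranges: 2.7, 7.4, 49.1, 158.7, 132.6, 139.7, 40.5, 116.1, 18.6, 68.8, 50.7, 22.2, 4.1, 19.4, 28.3, 34.8; M̄R̄ = 893.7000 / 16 = 55.8562
UCL_MR = D₄·M̄R̄ = 3.267 × 55.8562 = 182.4824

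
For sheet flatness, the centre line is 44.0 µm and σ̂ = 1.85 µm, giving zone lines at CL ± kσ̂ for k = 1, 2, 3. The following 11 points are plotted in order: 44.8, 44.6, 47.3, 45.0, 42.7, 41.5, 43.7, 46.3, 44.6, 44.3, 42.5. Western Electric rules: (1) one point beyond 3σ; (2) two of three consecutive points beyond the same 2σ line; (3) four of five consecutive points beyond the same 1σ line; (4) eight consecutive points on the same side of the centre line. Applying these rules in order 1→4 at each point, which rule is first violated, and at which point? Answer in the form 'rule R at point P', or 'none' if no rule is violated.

none

Zone of each point (C = within 1σ̂, B = 1σ̂–2σ̂, A = 2σ̂–3σ̂, * = beyond 3σ̂; sign = side of CL): 1:+C, 2:+C, 3:+B, 4:+C, 5:-C, 6:-B, 7:-C, 8:+B, 9:+C, 10:+C, 11:-C
No rule fires across all 11 points.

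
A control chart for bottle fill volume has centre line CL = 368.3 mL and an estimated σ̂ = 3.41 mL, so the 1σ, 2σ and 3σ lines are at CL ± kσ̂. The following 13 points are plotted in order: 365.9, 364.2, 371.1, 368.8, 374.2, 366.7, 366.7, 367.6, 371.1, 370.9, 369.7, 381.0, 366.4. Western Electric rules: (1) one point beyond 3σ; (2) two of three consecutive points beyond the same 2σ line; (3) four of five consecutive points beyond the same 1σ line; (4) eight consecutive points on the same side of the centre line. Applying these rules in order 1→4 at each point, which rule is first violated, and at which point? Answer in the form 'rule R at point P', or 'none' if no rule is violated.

rule 1 at point 12

Zone of each point (C = within 1σ̂, B = 1σ̂–2σ̂, A = 2σ̂–3σ̂, * = beyond 3σ̂; sign = side of CL): 1:-C, 2:-B, 3:+C, 4:+C, 5:+B, 6:-C, 7:-C, 8:-C, 9:+C, 10:+C, 11:+C, 12:+*, 13:-C
Rule 1 (one point beyond the 3σ limits) is satisfied at point 12.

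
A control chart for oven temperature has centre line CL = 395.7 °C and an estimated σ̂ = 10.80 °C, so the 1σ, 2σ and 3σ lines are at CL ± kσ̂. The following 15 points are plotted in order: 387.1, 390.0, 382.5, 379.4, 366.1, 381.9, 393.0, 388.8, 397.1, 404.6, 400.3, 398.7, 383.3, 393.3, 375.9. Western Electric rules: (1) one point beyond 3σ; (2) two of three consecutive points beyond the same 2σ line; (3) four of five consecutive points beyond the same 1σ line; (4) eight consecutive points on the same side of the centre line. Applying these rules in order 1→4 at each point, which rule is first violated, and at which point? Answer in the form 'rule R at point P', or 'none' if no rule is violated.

Zone of each point (C = within 1σ̂, B = 1σ̂–2σ̂, A = 2σ̂–3σ̂, * = beyond 3σ̂; sign = side of CL): 1:-C, 2:-C, 3:-B, 4:-B, 5:-A, 6:-B, 7:-C, 8:-C, 9:+C, 10:+C, 11:+C, 12:+C, 13:-B, 14:-C, 15:-B
Rule 3 (four of five consecutive points beyond the same 1σ limit) is satisfied at point 6.

rule 3 at point 6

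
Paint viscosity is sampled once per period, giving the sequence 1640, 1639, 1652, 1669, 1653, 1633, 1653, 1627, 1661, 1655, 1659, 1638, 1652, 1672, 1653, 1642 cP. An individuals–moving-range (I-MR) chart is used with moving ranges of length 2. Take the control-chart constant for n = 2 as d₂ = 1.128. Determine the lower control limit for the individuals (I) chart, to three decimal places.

1606.967

X̄ = (1640 + 1639 + 1652 + 1669 + 1653 + 1633 + 1653 + 1627 + 1661 + 1655 + 1659 + 1638 + 1652 + 1672 + 1653 + 1642) / 16 = 1649.8750
Moving ranges: 1, 13, 17, 16, 20, 20, 26, 34, 6, 4, 21, 14, 20, 19, 11; M̄R̄ = 242.0000 / 15 = 16.1333
LCL = X̄ − 3·M̄R̄/d₂ = 1649.8750 − 3 × 16.1333 / 1.128 = 1606.9672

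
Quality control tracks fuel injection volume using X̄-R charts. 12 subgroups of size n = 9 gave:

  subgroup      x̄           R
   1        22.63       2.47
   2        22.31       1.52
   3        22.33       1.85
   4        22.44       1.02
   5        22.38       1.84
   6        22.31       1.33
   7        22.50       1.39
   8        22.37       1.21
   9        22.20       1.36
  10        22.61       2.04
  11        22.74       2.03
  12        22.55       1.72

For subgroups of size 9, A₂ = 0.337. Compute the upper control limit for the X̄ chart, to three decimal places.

23.003

X̄̄ = (22.63 + 22.31 + 22.33 + 22.44 + 22.38 + 22.31 + 22.50 + 22.37 + 22.20 + 22.61 + 22.74 + 22.55) / 12 = 269.3700 / 12 = 22.4475
R̄ = (2.47 + 1.52 + 1.85 + 1.02 + 1.84 + 1.33 + 1.39 + 1.21 + 1.36 + 2.04 + 2.03 + 1.72) / 12 = 19.7800 / 12 = 1.6483
UCL = X̄̄ + A₂·R̄ = 22.4475 + 0.337 × 1.6483 = 23.0030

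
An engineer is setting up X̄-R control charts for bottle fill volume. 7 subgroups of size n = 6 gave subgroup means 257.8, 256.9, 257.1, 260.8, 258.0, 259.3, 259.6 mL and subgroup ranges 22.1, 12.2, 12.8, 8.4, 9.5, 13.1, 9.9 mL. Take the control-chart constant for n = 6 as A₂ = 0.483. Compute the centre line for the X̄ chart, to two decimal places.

X̄̄ = (257.8 + 256.9 + 257.1 + 260.8 + 258.0 + 259.3 + 259.6) / 7 = 1809.5000 / 7 = 258.5000
CL = X̄̄ = 258.5000

258.50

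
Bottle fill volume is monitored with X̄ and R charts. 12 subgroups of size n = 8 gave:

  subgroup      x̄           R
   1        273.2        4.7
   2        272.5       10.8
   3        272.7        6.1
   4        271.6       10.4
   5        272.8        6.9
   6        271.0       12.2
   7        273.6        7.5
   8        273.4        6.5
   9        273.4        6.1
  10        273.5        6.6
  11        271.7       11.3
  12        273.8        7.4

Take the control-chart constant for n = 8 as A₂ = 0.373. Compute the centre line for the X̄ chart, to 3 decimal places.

272.767

X̄̄ = (273.2 + 272.5 + 272.7 + 271.6 + 272.8 + 271.0 + 273.6 + 273.4 + 273.4 + 273.5 + 271.7 + 273.8) / 12 = 3273.2000 / 12 = 272.7667
CL = X̄̄ = 272.7667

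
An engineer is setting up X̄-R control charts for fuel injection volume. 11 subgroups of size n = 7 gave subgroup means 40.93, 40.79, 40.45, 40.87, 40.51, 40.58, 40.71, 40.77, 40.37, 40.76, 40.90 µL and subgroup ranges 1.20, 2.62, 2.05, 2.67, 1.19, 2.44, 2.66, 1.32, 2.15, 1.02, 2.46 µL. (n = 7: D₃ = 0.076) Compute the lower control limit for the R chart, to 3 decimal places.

0.150

R̄ = (1.20 + 2.62 + 2.05 + 2.67 + 1.19 + 2.44 + 2.66 + 1.32 + 2.15 + 1.02 + 2.46) / 11 = 21.7800 / 11 = 1.9800
LCL_R = D₃·R̄ = 0.076 × 1.9800 = 0.1505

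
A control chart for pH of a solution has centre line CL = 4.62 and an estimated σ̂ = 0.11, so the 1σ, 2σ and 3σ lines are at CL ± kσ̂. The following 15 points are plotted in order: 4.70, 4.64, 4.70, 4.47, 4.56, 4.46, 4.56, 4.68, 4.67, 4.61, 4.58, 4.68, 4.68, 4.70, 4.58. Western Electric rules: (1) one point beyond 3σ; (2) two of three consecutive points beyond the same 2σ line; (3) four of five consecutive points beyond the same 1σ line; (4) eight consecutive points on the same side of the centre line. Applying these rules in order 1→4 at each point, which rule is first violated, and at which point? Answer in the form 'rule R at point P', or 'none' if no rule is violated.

none

Zone of each point (C = within 1σ̂, B = 1σ̂–2σ̂, A = 2σ̂–3σ̂, * = beyond 3σ̂; sign = side of CL): 1:+C, 2:+C, 3:+C, 4:-B, 5:-C, 6:-B, 7:-C, 8:+C, 9:+C, 10:-C, 11:-C, 12:+C, 13:+C, 14:+C, 15:-C
No rule fires across all 15 points.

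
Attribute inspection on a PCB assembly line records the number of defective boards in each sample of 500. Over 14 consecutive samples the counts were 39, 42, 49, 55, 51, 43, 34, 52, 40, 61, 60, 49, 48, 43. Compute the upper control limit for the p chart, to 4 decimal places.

0.1345

p̄ = Σdᵢ / (k·n) = 666 / (14 × 500) = 0.09514
UCL = p̄ + 3·√(p̄(1−p̄)/n) = 0.09514 + 3 × √(0.09514×0.90486/500) = 0.09514 + 3 × 0.01312 = 0.13451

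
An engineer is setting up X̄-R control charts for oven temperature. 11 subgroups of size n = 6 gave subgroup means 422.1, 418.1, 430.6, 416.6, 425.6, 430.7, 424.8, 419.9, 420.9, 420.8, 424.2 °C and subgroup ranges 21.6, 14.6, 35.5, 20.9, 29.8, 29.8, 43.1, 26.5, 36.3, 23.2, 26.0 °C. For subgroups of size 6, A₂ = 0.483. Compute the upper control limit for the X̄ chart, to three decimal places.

436.611

X̄̄ = (422.1 + 418.1 + 430.6 + 416.6 + 425.6 + 430.7 + 424.8 + 419.9 + 420.9 + 420.8 + 424.2) / 11 = 4654.3000 / 11 = 423.1182
R̄ = (21.6 + 14.6 + 35.5 + 20.9 + 29.8 + 29.8 + 43.1 + 26.5 + 36.3 + 23.2 + 26.0) / 11 = 307.3000 / 11 = 27.9364
UCL = X̄̄ + A₂·R̄ = 423.1182 + 0.483 × 27.9364 = 436.6114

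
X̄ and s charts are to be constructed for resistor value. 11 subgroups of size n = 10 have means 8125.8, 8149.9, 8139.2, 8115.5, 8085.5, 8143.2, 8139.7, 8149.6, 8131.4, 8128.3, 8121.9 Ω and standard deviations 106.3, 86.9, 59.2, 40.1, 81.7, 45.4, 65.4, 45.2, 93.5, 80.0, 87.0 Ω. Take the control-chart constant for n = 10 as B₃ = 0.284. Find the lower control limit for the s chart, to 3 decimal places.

s̄ = (106.3 + 86.9 + 59.2 + 40.1 + 81.7 + 45.4 + 65.4 + 45.2 + 93.5 + 80.0 + 87.0) / 11 = 71.8818
LCL_s = B₃·s̄ = 0.284 × 71.8818 = 20.4144

20.414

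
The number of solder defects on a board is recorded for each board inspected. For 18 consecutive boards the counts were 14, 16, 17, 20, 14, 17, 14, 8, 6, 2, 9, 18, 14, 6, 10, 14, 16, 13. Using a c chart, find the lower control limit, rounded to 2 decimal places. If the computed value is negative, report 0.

c̄ = (14 + 16 + 17 + 20 + 14 + 17 + 14 + 8 + 6 + 2 + 9 + 18 + 14 + 6 + 10 + 14 + 16 + 13) / 18 = 228 / 18 = 12.6667
LCL = c̄ − 3√c̄ = 12.6667 − 3 × 3.5590 = 1.9896

1.99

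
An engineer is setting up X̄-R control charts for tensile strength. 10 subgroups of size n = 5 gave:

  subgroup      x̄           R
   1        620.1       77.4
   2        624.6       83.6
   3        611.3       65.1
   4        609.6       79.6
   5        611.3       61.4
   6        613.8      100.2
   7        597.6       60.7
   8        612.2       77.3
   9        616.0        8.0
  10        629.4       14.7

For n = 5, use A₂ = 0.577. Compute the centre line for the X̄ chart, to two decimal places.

X̄̄ = (620.1 + 624.6 + 611.3 + 609.6 + 611.3 + 613.8 + 597.6 + 612.2 + 616.0 + 629.4) / 10 = 6145.9000 / 10 = 614.5900
CL = X̄̄ = 614.5900

614.59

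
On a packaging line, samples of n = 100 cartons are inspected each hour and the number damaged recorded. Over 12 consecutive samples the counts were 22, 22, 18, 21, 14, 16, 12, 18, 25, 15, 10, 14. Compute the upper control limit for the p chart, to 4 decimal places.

0.2858

p̄ = Σdᵢ / (k·n) = 207 / (12 × 100) = 0.17250
UCL = p̄ + 3·√(p̄(1−p̄)/n) = 0.17250 + 3 × √(0.17250×0.82750/100) = 0.17250 + 3 × 0.03778 = 0.28584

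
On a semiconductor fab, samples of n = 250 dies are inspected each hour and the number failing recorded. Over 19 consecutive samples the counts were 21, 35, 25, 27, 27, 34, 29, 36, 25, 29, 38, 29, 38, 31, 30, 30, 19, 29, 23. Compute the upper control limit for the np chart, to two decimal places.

44.45

p̄ = Σdᵢ / (k·n) = 555 / (19 × 250) = 0.11684
UCL = np̄ + 3·√(np̄(1−p̄)) = 29.2105 + 3 × √(29.2105×0.88316) = 29.2105 + 3 × 5.0791 = 44.4479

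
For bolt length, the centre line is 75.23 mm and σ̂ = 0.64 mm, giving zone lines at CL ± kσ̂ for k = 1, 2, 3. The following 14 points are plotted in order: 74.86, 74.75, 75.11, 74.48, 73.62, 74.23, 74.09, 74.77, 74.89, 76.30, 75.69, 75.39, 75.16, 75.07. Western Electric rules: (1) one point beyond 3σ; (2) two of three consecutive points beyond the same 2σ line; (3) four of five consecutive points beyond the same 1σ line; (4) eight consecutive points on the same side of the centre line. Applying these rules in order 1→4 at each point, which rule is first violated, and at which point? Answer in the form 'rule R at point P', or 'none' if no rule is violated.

Zone of each point (C = within 1σ̂, B = 1σ̂–2σ̂, A = 2σ̂–3σ̂, * = beyond 3σ̂; sign = side of CL): 1:-C, 2:-C, 3:-C, 4:-B, 5:-A, 6:-B, 7:-B, 8:-C, 9:-C, 10:+B, 11:+C, 12:+C, 13:-C, 14:-C
Rule 3 (four of five consecutive points beyond the same 1σ limit) is satisfied at point 7.

rule 3 at point 7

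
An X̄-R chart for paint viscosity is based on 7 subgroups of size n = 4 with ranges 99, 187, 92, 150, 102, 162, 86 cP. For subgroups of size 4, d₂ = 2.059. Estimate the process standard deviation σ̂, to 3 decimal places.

R̄ = (99 + 187 + 92 + 150 + 102 + 162 + 86) / 7 = 125.4286
σ̂ = R̄ / d₂ = 125.4286 / 2.059 = 60.9172

60.917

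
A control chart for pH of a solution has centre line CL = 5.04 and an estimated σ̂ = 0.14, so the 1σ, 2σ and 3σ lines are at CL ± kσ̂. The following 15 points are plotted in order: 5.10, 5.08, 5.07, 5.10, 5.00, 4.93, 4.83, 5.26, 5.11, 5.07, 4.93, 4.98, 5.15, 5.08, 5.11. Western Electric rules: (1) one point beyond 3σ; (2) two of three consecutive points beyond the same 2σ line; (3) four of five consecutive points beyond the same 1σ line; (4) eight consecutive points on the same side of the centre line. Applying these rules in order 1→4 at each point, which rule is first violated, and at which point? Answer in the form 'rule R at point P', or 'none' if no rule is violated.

none

Zone of each point (C = within 1σ̂, B = 1σ̂–2σ̂, A = 2σ̂–3σ̂, * = beyond 3σ̂; sign = side of CL): 1:+C, 2:+C, 3:+C, 4:+C, 5:-C, 6:-C, 7:-B, 8:+B, 9:+C, 10:+C, 11:-C, 12:-C, 13:+C, 14:+C, 15:+C
No rule fires across all 15 points.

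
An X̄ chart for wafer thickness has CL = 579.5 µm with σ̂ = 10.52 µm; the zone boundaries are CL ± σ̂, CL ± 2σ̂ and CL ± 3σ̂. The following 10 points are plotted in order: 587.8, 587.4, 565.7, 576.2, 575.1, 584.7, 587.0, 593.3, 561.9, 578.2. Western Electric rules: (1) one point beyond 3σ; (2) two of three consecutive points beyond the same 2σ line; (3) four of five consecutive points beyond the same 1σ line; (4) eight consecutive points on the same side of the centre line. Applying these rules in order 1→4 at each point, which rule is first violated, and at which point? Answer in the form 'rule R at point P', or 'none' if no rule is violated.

Zone of each point (C = within 1σ̂, B = 1σ̂–2σ̂, A = 2σ̂–3σ̂, * = beyond 3σ̂; sign = side of CL): 1:+C, 2:+C, 3:-B, 4:-C, 5:-C, 6:+C, 7:+C, 8:+B, 9:-B, 10:-C
No rule fires across all 10 points.

none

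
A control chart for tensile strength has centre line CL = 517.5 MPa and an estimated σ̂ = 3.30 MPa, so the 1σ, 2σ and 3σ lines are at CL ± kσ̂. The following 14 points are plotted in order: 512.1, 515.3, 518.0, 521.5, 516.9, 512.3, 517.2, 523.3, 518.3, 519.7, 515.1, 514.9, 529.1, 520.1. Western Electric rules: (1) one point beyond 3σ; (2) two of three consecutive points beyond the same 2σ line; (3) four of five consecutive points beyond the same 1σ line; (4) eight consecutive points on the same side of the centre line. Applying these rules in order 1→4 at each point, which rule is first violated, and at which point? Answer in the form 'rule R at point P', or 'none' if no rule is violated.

rule 1 at point 13

Zone of each point (C = within 1σ̂, B = 1σ̂–2σ̂, A = 2σ̂–3σ̂, * = beyond 3σ̂; sign = side of CL): 1:-B, 2:-C, 3:+C, 4:+B, 5:-C, 6:-B, 7:-C, 8:+B, 9:+C, 10:+C, 11:-C, 12:-C, 13:+*, 14:+C
Rule 1 (one point beyond the 3σ limits) is satisfied at point 13.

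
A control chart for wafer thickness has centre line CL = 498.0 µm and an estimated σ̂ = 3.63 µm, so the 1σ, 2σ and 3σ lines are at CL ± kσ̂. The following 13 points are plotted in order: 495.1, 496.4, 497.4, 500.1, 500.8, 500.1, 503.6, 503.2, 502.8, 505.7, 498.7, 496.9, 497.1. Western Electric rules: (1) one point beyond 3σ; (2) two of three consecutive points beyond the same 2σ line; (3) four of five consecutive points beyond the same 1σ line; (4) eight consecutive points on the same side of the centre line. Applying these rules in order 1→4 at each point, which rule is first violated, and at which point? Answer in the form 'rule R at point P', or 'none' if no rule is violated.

Zone of each point (C = within 1σ̂, B = 1σ̂–2σ̂, A = 2σ̂–3σ̂, * = beyond 3σ̂; sign = side of CL): 1:-C, 2:-C, 3:-C, 4:+C, 5:+C, 6:+C, 7:+B, 8:+B, 9:+B, 10:+A, 11:+C, 12:-C, 13:-C
Rule 3 (four of five consecutive points beyond the same 1σ limit) is satisfied at point 10.

rule 3 at point 10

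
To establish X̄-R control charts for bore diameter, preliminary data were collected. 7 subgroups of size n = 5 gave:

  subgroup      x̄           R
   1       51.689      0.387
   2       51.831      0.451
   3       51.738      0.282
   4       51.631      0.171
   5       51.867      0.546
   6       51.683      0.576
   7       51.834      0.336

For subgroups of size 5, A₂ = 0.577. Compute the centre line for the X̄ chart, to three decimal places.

X̄̄ = (51.689 + 51.831 + 51.738 + 51.631 + 51.867 + 51.683 + 51.834) / 7 = 362.2730 / 7 = 51.7533
CL = X̄̄ = 51.7533

51.753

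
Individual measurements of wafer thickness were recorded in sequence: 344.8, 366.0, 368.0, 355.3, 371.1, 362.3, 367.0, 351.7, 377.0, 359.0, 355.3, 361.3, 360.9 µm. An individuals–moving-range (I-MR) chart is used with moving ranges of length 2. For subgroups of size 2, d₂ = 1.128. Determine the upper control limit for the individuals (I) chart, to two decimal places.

391.19

X̄ = (344.8 + 366.0 + 368.0 + 355.3 + 371.1 + 362.3 + 367.0 + 351.7 + 377.0 + 359.0 + 355.3 + 361.3 + 360.9) / 13 = 361.5154
Moving ranges: 21.2, 2.0, 12.7, 15.8, 8.8, 4.7, 15.3, 25.3, 18.0, 3.7, 6.0, 0.4; M̄R̄ = 133.9000 / 12 = 11.1583
UCL = X̄ + 3·M̄R̄/d₂ = 361.5154 + 3 × 11.1583 / 1.128 = 391.1918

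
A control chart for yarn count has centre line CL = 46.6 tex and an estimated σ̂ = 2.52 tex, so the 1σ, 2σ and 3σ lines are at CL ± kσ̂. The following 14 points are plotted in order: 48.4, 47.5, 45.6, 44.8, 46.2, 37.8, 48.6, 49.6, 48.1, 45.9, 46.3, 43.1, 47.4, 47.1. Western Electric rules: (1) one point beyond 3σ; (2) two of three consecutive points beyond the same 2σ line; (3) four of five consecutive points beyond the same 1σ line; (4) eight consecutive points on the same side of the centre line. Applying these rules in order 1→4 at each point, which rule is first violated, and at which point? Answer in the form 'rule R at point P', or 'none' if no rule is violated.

rule 1 at point 6

Zone of each point (C = within 1σ̂, B = 1σ̂–2σ̂, A = 2σ̂–3σ̂, * = beyond 3σ̂; sign = side of CL): 1:+C, 2:+C, 3:-C, 4:-C, 5:-C, 6:-*, 7:+C, 8:+B, 9:+C, 10:-C, 11:-C, 12:-B, 13:+C, 14:+C
Rule 1 (one point beyond the 3σ limits) is satisfied at point 6.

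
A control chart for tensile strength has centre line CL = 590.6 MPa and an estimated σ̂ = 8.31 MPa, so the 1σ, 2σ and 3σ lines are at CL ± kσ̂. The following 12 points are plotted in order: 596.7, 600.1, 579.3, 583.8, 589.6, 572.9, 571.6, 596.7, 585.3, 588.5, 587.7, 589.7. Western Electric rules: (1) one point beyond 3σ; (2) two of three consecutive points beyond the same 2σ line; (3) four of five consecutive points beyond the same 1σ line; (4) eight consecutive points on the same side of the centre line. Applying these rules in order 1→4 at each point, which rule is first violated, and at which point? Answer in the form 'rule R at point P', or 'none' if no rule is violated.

Zone of each point (C = within 1σ̂, B = 1σ̂–2σ̂, A = 2σ̂–3σ̂, * = beyond 3σ̂; sign = side of CL): 1:+C, 2:+B, 3:-B, 4:-C, 5:-C, 6:-A, 7:-A, 8:+C, 9:-C, 10:-C, 11:-C, 12:-C
Rule 2 (two of three consecutive points beyond the same 2σ limit) is satisfied at point 7.

rule 2 at point 7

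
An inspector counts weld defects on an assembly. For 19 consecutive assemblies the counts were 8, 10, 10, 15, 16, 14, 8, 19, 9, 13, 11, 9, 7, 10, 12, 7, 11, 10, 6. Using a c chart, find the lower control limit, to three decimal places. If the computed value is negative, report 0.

c̄ = (8 + 10 + 10 + 15 + 16 + 14 + 8 + 19 + 9 + 13 + 11 + 9 + 7 + 10 + 12 + 7 + 11 + 10 + 6) / 19 = 205 / 19 = 10.7895
LCL = c̄ − 3√c̄ = 10.7895 − 3 × 3.2847 = 0.9353

0.935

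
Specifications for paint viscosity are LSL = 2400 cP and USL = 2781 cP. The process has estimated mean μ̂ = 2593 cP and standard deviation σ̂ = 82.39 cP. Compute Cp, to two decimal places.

Cp = (USL − LSL) / (6σ̂) = (2781 − 2400) / (6 × 82.39) = 381.0000 / 494.3400 = 0.7707

0.77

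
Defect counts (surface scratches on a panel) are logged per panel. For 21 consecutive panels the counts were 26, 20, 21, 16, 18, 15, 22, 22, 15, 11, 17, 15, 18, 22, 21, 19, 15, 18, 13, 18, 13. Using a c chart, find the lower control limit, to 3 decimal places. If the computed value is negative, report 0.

c̄ = (26 + 20 + 21 + 16 + 18 + 15 + 22 + 22 + 15 + 11 + 17 + 15 + 18 + 22 + 21 + 19 + 15 + 18 + 13 + 18 + 13) / 21 = 375 / 21 = 17.8571
LCL = c̄ − 3√c̄ = 17.8571 − 3 × 4.2258 = 5.1798

5.180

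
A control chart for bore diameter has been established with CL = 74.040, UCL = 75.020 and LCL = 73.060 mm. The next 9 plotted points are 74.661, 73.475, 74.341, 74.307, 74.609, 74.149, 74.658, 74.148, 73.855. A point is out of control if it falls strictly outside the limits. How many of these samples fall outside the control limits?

0

All 9 points lie within [73.060, 75.020].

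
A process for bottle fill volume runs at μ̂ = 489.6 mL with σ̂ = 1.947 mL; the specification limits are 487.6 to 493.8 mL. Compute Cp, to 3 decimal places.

Cp = (USL − LSL) / (6σ̂) = (493.8 − 487.6) / (6 × 1.947) = 6.2000 / 11.6820 = 0.5307

0.531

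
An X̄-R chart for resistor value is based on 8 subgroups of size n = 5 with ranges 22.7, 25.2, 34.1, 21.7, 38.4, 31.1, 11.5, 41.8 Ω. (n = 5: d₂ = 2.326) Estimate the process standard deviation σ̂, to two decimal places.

R̄ = (22.7 + 25.2 + 34.1 + 21.7 + 38.4 + 31.1 + 11.5 + 41.8) / 8 = 28.3125
σ̂ = R̄ / d₂ = 28.3125 / 2.326 = 12.1722

12.17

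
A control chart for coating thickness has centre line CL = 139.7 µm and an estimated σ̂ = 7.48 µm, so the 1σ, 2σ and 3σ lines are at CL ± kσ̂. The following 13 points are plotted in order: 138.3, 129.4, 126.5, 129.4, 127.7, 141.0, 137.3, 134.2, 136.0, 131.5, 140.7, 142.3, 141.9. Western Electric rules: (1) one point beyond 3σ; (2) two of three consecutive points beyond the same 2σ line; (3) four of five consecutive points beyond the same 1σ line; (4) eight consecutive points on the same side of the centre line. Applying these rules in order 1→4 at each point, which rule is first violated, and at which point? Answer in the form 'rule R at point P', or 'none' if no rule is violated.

rule 3 at point 5

Zone of each point (C = within 1σ̂, B = 1σ̂–2σ̂, A = 2σ̂–3σ̂, * = beyond 3σ̂; sign = side of CL): 1:-C, 2:-B, 3:-B, 4:-B, 5:-B, 6:+C, 7:-C, 8:-C, 9:-C, 10:-B, 11:+C, 12:+C, 13:+C
Rule 3 (four of five consecutive points beyond the same 1σ limit) is satisfied at point 5.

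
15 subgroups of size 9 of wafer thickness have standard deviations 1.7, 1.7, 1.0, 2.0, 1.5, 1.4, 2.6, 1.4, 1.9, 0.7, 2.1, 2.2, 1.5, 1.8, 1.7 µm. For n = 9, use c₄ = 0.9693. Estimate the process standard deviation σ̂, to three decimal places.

s̄ = (1.7 + 1.7 + 1.0 + 2.0 + 1.5 + 1.4 + 2.6 + 1.4 + 1.9 + 0.7 + 2.1 + 2.2 + 1.5 + 1.8 + 1.7) / 15 = 1.6800
σ̂ = s̄ / c₄ = 1.6800 / 0.9693 = 1.7332

1.733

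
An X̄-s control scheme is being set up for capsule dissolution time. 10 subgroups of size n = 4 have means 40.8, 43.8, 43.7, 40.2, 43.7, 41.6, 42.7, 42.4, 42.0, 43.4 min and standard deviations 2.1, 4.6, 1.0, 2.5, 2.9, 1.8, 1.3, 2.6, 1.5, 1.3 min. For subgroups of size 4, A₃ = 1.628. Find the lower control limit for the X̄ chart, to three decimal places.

38.914

X̄̄ = (40.8 + 43.8 + 43.7 + 40.2 + 43.7 + 41.6 + 42.7 + 42.4 + 42.0 + 43.4) / 10 = 42.4300
s̄ = (2.1 + 4.6 + 1.0 + 2.5 + 2.9 + 1.8 + 1.3 + 2.6 + 1.5 + 1.3) / 10 = 2.1600
LCL = X̄̄ − A₃·s̄ = 42.4300 − 1.628 × 2.1600 = 38.9135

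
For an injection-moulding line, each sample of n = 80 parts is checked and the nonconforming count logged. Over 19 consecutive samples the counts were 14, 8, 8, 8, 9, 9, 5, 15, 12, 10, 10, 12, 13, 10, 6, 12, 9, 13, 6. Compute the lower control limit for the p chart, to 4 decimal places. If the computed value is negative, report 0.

0.0137

p̄ = Σdᵢ / (k·n) = 189 / (19 × 80) = 0.12434
LCL = p̄ − 3·√(p̄(1−p̄)/n) = 0.12434 − 3 × 0.03689 = 0.01367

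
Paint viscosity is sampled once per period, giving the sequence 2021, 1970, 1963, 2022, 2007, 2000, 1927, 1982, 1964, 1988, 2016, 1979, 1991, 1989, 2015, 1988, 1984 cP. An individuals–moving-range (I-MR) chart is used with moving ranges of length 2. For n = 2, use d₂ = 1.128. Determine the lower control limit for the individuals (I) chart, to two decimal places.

X̄ = (2021 + 1970 + 1963 + 2022 + 2007 + 2000 + 1927 + 1982 + 1964 + 1988 + 2016 + 1979 + 1991 + 1989 + 2015 + 1988 + 1984) / 17 = 1988.5882
Moving ranges: 51, 7, 59, 15, 7, 73, 55, 18, 24, 28, 37, 12, 2, 26, 27, 4; M̄R̄ = 445.0000 / 16 = 27.8125
LCL = X̄ − 3·M̄R̄/d₂ = 1988.5882 − 3 × 27.8125 / 1.128 = 1914.6188

1914.62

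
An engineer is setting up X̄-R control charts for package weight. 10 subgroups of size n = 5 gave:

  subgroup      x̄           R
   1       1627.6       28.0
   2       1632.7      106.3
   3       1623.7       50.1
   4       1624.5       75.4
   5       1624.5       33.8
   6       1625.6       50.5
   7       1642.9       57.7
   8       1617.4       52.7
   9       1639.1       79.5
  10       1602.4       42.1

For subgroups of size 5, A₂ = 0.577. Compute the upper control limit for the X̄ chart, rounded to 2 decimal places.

1659.28

X̄̄ = (1627.6 + 1632.7 + 1623.7 + 1624.5 + 1624.5 + 1625.6 + 1642.9 + 1617.4 + 1639.1 + 1602.4) / 10 = 16260.4000 / 10 = 1626.0400
R̄ = (28.0 + 106.3 + 50.1 + 75.4 + 33.8 + 50.5 + 57.7 + 52.7 + 79.5 + 42.1) / 10 = 576.1000 / 10 = 57.6100
UCL = X̄̄ + A₂·R̄ = 1626.0400 + 0.577 × 57.6100 = 1659.2810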